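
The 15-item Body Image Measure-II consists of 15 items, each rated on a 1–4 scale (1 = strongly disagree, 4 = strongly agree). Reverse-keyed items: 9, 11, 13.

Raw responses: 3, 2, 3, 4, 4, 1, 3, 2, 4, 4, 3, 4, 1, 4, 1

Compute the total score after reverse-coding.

Reverse-coded items (reverse-coded value = 5 − response):
  item 9: 5 − 4 = 1
  item 11: 5 − 3 = 2
  item 13: 5 − 1 = 4
After reverse-coding: 3, 2, 3, 4, 4, 1, 3, 2, 1, 4, 2, 4, 4, 4, 1
Total = 3 + 2 + 3 + 4 + 4 + 1 + 3 + 2 + 1 + 4 + 2 + 4 + 4 + 4 + 1 = 42

42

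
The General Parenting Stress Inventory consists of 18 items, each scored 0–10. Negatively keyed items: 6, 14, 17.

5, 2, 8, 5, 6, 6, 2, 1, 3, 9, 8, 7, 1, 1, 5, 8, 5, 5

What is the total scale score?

Reversing items 6, 14, & 17 with 10 − raw:
Total = 5 + 2 + 8 + 5 + 6 + (10−6) + 2 + 1 + 3 + 9 + 8 + 7 + 1 + (10−1) + 5 + 8 + (10−5) + 5
      = 5 + 2 + 8 + 5 + 6 + 4 + 2 + 1 + 3 + 9 + 8 + 7 + 1 + 9 + 5 + 8 + 5 + 5 = 93

93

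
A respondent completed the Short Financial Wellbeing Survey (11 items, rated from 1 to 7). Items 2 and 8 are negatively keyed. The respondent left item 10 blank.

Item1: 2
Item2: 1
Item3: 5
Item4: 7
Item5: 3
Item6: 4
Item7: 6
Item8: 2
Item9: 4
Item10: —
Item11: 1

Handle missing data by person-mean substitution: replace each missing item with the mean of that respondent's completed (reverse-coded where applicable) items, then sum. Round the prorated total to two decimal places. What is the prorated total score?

49.50

Reverse-coded (reverse-coded value = 8 − response):
  item 2: 8 − 1 = 7
  item 8: 8 − 2 = 6
Completed scored items (10 of 11): 2, 7, 5, 7, 3, 4, 6, 6, 4, 1; sum = 45.
Person mean = 45 / 10 ≈ 4.5000
Prorated total = (45 / 10) × 11 = 49.50 (to 2 dp)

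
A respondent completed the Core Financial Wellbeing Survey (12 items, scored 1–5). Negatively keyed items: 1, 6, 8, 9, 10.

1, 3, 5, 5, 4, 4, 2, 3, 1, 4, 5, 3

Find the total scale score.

Reversing items 1, 6, 8, 9 and 10 with 6 − raw:
Total = (6−1) + 3 + 5 + 5 + 4 + (6−4) + 2 + (6−3) + (6−1) + (6−4) + 5 + 3
      = 5 + 3 + 5 + 5 + 4 + 2 + 2 + 3 + 5 + 2 + 5 + 3 = 44

44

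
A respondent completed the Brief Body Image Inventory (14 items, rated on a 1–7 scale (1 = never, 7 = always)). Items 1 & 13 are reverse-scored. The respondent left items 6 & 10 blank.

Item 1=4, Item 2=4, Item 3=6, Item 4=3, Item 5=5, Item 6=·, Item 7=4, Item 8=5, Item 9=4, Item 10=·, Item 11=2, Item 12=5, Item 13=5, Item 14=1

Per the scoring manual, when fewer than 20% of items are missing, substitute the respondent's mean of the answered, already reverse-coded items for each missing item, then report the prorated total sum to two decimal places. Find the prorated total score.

Reverse-coded (reverse-coded value = 8 − response):
  item 1: 8 − 4 = 4
  item 13: 8 − 5 = 3
Completed scored items (12 of 14): 4, 4, 6, 3, 5, 4, 5, 4, 2, 5, 3, 1; sum = 46.
Person mean = 46 / 12 ≈ 3.8333
Prorated total = (46 / 12) × 14 = 53.67 (to 2 dp)

53.67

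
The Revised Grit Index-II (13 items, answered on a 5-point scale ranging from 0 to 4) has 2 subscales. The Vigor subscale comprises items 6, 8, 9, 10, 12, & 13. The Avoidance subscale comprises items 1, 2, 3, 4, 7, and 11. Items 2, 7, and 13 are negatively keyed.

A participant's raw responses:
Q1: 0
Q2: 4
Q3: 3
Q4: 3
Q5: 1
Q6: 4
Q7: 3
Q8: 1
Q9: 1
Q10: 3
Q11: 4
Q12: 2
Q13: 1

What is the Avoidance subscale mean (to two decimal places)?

Avoidance items: 1, 2, 3, 4, 7, 11.
Of these, items 2 & 7 are negatively keyed; reverse-coded value = 4 − response.
  item 1: 0
  item 2: 4 − 4 = 0
  item 3: 3
  item 4: 3
  item 7: 4 − 3 = 1
  item 11: 4
Sum = 0 + 0 + 3 + 3 + 1 + 4 = 11
Mean = 11 / 6 = 1.83

1.83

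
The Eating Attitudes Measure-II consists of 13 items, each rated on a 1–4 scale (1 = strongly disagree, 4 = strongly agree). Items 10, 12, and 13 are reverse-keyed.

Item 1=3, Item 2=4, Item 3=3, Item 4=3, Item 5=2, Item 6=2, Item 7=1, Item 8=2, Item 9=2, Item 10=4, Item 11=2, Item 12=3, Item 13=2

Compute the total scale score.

30

Reversing items 10, 12, and 13 with 5 − raw:
Total = 3 + 4 + 3 + 3 + 2 + 2 + 1 + 2 + 2 + (5−4) + 2 + (5−3) + (5−2)
      = 3 + 4 + 3 + 3 + 2 + 2 + 1 + 2 + 2 + 1 + 2 + 2 + 3 = 30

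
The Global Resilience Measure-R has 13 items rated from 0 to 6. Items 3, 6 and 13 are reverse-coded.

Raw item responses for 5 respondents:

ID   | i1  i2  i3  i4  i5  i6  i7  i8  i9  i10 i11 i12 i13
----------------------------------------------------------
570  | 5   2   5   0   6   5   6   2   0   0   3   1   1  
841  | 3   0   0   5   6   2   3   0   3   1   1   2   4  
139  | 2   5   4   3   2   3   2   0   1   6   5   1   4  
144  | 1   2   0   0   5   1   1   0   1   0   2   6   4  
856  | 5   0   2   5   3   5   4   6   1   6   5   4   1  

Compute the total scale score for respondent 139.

34

Respondent 139 raw: 2, 5, 4, 3, 2, 3, 2, 0, 1, 6, 5, 1, 4.
Reverse-coded (on a 0–6 scale, reversed = 6 − raw):
  item 1: 2
  item 2: 5
  item 3: 6 − 4 = 2
  item 4: 3
  item 5: 2
  item 6: 6 − 3 = 3
  item 7: 2
  item 8: 0
  item 9: 1
  item 10: 6
  item 11: 5
  item 12: 1
  item 13: 6 − 4 = 2
Sum = 2 + 5 + 2 + 3 + 2 + 3 + 2 + 0 + 1 + 6 + 5 + 1 + 2 = 34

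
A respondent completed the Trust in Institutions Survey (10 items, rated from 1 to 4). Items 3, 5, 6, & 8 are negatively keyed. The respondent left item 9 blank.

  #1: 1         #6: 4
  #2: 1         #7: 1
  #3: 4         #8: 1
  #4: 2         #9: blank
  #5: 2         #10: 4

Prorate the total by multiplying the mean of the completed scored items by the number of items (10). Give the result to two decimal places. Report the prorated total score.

20.00

Reverse-coded (on a 1–4 scale, reversed = 5 − raw):
  item 3: 5 − 4 = 1
  item 5: 5 − 2 = 3
  item 6: 5 − 4 = 1
  item 8: 5 − 1 = 4
Completed scored items (9 of 10): 1, 1, 1, 2, 3, 1, 1, 4, 4; sum = 18.
Person mean = 18 / 9 ≈ 2.0000
Prorated total = (18 / 9) × 10 = 20.00 (to 2 dp)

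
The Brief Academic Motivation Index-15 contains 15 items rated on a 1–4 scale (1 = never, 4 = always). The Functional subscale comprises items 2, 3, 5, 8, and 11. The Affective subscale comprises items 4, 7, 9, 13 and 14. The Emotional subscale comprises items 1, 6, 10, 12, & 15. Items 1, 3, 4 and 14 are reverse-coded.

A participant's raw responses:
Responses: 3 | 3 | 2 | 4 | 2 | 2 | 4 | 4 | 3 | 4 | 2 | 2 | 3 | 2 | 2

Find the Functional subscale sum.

14

Functional items: 2, 3, 5, 8, 11.
Of these, item 3 is reverse-coded; on a 1–4 scale, reversed = 5 − raw.
  item 2: 3
  item 3: 5 − 2 = 3
  item 5: 2
  item 8: 4
  item 11: 2
Sum = 3 + 3 + 2 + 4 + 2 = 14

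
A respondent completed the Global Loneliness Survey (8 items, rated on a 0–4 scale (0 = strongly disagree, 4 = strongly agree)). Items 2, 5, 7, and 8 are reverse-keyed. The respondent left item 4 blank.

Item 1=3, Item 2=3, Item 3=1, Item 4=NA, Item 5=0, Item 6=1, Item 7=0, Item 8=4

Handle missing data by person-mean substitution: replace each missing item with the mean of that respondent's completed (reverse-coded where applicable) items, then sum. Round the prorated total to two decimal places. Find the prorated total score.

Reverse-coded (reversed = (0+4) − raw = 4 − raw):
  item 2: 4 − 3 = 1
  item 5: 4 − 0 = 4
  item 7: 4 − 0 = 4
  item 8: 4 − 4 = 0
Completed scored items (7 of 8): 3, 1, 1, 4, 1, 4, 0; sum = 14.
Person mean = 14 / 7 ≈ 2.0000
Prorated total = (14 / 7) × 8 = 16.00 (to 2 dp)

16.00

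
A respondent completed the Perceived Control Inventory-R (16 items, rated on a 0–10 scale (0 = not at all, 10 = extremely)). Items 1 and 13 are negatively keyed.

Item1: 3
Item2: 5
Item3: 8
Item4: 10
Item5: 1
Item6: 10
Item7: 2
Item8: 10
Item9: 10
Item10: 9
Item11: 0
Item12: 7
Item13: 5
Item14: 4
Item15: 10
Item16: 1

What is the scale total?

Apply reverse scoring (reversed = (0+10) − raw = 10 − raw):
  item 1: 10 − 3 = 7
  item 13: 10 − 5 = 5
Scored items: 7, 5, 8, 10, 1, 10, 2, 10, 10, 9, 0, 7, 5, 4, 10, 1
Total = 7 + 5 + 8 + 10 + 1 + 10 + 2 + 10 + 10 + 9 + 0 + 7 + 5 + 4 + 10 + 1 = 99

99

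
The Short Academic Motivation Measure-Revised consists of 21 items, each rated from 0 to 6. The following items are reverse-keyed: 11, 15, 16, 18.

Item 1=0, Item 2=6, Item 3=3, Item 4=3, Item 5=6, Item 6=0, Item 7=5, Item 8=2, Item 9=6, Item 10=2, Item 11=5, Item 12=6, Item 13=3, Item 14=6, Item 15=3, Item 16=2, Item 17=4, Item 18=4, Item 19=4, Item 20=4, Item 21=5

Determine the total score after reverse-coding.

75

Reversing items 11, 15, 16 and 18 with 6 − raw:
Total = 0 + 6 + 3 + 3 + 6 + 0 + 5 + 2 + 6 + 2 + (6−5) + 6 + 3 + 6 + (6−3) + (6−2) + 4 + (6−4) + 4 + 4 + 5
      = 0 + 6 + 3 + 3 + 6 + 0 + 5 + 2 + 6 + 2 + 1 + 6 + 3 + 6 + 3 + 4 + 4 + 2 + 4 + 4 + 5 = 75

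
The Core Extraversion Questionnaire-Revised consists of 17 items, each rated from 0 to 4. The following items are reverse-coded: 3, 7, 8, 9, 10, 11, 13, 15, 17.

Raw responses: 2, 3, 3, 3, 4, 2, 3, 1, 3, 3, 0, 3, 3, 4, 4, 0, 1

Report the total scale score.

Reverse-coded items use 4 − raw:
  item 3: 4 − 3 = 1
  item 7: 4 − 3 = 1
  item 8: 4 − 1 = 3
  item 9: 4 − 3 = 1
  item 10: 4 − 3 = 1
  item 11: 4 − 0 = 4
  item 13: 4 − 3 = 1
  item 15: 4 − 4 = 0
  item 17: 4 − 1 = 3
Scored items: 2, 3, 1, 3, 4, 2, 1, 3, 1, 1, 4, 3, 1, 4, 0, 0, 3
Total = 2 + 3 + 1 + 3 + 4 + 2 + 1 + 3 + 1 + 1 + 4 + 3 + 1 + 4 + 0 + 0 + 3 = 36

36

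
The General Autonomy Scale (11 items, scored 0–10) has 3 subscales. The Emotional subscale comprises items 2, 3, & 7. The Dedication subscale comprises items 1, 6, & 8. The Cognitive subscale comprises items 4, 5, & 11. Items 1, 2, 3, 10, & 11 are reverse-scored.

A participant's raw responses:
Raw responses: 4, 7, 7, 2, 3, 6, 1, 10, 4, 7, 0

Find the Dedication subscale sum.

Dedication items: 1, 6, 8.
Of these, item 1 is reverse-scored; reversed = (0+10) − raw = 10 − raw.
  item 1: 10 − 4 = 6
  item 6: 6
  item 8: 10
Sum = 6 + 6 + 10 = 22

22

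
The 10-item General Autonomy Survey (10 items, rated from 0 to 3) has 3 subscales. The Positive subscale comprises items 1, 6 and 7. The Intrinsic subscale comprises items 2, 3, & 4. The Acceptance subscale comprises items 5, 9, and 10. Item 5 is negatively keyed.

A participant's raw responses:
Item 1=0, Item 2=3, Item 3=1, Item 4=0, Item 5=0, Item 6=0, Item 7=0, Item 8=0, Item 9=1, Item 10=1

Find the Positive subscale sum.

Positive items: 1, 6, 7.
  item 1: 0
  item 6: 0
  item 7: 0
Sum = 0 + 0 + 0 = 0

0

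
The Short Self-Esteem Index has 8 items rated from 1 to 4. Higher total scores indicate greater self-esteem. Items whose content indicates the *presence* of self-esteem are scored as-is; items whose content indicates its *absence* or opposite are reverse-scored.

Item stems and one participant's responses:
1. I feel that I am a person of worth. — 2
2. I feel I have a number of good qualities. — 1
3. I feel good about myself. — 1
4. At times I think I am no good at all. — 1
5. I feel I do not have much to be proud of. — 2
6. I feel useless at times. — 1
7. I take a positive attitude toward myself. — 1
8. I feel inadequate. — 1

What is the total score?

20

Items 4, 5, 6, 8 describe the absence/opposite of self-esteem → reverse-score.
reversed = (1+4) − raw = 5 − raw.
  item 1: 2
  item 2: 1
  item 3: 1
  item 4: 5 − 1 = 4
  item 5: 5 − 2 = 3
  item 6: 5 − 1 = 4
  item 7: 1
  item 8: 5 − 1 = 4
Total = 2 + 1 + 1 + 4 + 3 + 4 + 1 + 4 = 20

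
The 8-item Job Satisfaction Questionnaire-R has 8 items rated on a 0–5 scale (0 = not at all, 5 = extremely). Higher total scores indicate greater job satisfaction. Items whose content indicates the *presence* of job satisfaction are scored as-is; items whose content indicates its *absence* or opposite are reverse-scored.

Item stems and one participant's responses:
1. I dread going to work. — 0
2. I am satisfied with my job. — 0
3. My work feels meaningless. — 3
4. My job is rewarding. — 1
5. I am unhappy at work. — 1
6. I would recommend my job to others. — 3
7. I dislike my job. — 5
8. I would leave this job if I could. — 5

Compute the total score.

15

Items 1, 3, 5, 7, 8 describe the absence/opposite of job satisfaction → reverse-score.
reversed = (0+5) − raw = 5 − raw.
  item 1: 5 − 0 = 5
  item 2: 0
  item 3: 5 − 3 = 2
  item 4: 1
  item 5: 5 − 1 = 4
  item 6: 3
  item 7: 5 − 5 = 0
  item 8: 5 − 5 = 0
Total = 5 + 0 + 2 + 1 + 4 + 3 + 0 + 0 = 15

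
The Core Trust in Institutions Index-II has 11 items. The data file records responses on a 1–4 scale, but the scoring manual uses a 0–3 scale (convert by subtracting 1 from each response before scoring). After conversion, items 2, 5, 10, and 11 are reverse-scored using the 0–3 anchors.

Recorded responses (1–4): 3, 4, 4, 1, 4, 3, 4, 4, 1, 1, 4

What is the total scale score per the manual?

16

Convert to 0–3: 2, 3, 3, 0, 3, 2, 3, 3, 0, 0, 3
Reverse-coded (reversed = (0+3) − raw = 3 − raw):
  item 2: 3 − 3 = 0
  item 5: 3 − 3 = 0
  item 10: 3 − 0 = 3
  item 11: 3 − 3 = 0
Scored: 2, 0, 3, 0, 0, 2, 3, 3, 0, 3, 0
Total = 16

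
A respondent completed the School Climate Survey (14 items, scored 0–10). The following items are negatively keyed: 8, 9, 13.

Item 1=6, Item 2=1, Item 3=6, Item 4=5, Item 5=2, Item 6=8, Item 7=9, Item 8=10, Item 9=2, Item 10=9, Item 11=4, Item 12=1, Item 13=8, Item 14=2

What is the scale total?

Reversing items 8, 9 and 13 with 10 − raw:
Total = 6 + 1 + 6 + 5 + 2 + 8 + 9 + (10−10) + (10−2) + 9 + 4 + 1 + (10−8) + 2
      = 6 + 1 + 6 + 5 + 2 + 8 + 9 + 0 + 8 + 9 + 4 + 1 + 2 + 2 = 63

63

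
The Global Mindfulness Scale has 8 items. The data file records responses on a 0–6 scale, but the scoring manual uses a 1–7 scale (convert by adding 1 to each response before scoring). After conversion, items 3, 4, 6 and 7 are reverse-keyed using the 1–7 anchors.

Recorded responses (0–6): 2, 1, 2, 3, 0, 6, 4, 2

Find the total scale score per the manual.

Convert to 1–7: 3, 2, 3, 4, 1, 7, 5, 3
Reverse-coded (on a 1–7 scale, reversed = 8 − raw):
  item 3: 8 − 3 = 5
  item 4: 8 − 4 = 4
  item 6: 8 − 7 = 1
  item 7: 8 − 5 = 3
Scored: 3, 2, 5, 4, 1, 1, 3, 3
Total = 22

22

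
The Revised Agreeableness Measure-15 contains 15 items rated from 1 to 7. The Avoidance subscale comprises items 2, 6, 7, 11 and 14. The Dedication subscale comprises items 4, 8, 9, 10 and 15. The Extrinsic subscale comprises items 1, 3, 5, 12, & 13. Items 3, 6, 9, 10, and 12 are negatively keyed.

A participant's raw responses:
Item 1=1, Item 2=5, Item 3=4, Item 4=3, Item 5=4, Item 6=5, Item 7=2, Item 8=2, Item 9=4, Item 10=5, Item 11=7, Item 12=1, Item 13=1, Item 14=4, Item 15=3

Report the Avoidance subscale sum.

21

Avoidance items: 2, 6, 7, 11, 14.
Of these, item 6 is negatively keyed; reverse-coded value = 8 − response.
  item 2: 5
  item 6: 8 − 5 = 3
  item 7: 2
  item 11: 7
  item 14: 4
Sum = 5 + 3 + 2 + 7 + 4 = 21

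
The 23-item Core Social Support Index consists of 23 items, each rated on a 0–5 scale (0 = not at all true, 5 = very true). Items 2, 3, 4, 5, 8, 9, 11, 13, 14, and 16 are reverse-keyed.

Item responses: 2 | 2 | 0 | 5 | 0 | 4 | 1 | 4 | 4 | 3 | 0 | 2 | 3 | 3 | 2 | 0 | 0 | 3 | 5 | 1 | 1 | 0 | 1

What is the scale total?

Raw sum = 46. Reverse-keyed items: 2, 3, 4, 5, 8, 9, 11, 13, 14, 16; their raw sum = 21.
Each reversal replaces raw with 5 − raw, changing the total by 5 − 2·raw per item.
Total = 46 + 10·5 − 2·21 = 46 + 50 − 42 = 54

54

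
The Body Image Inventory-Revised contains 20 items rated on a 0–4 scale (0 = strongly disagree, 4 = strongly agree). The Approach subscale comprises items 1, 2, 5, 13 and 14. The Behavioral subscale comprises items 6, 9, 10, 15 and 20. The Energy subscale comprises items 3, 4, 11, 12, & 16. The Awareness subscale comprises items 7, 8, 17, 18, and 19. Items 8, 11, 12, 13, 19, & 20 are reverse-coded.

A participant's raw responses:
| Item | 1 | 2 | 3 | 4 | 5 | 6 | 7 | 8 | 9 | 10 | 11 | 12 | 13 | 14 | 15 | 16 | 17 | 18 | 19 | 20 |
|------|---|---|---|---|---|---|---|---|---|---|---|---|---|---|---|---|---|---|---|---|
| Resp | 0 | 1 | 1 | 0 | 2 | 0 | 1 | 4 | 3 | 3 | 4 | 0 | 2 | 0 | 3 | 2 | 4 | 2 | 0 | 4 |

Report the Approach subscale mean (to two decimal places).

Approach items: 1, 2, 5, 13, 14.
Of these, item 13 is reverse-coded; on a 0–4 scale, reversed = 4 − raw.
  item 1: 0
  item 2: 1
  item 5: 2
  item 13: 4 − 2 = 2
  item 14: 0
Sum = 0 + 1 + 2 + 2 + 0 = 5
Mean = 5 / 5 = 1.00

1.00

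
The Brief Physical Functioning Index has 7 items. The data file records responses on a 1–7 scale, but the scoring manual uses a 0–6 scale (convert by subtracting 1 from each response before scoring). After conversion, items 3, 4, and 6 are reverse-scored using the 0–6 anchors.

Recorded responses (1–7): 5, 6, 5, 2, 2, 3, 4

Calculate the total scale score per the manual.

24

Convert to 0–6: 4, 5, 4, 1, 1, 2, 3
Reverse-coded (on a 0–6 scale, reversed = 6 − raw):
  item 3: 6 − 4 = 2
  item 4: 6 − 1 = 5
  item 6: 6 − 2 = 4
Scored: 4, 5, 2, 5, 1, 4, 3
Total = 24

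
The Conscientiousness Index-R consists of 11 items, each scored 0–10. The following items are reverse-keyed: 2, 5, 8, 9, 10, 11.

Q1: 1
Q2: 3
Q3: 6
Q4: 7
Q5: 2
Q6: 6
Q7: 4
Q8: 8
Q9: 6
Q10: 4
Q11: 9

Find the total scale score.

Reversing items 2, 5, 8, 9, 10, & 11 with 10 − raw:
Total = 1 + (10−3) + 6 + 7 + (10−2) + 6 + 4 + (10−8) + (10−6) + (10−4) + (10−9)
      = 1 + 7 + 6 + 7 + 8 + 6 + 4 + 2 + 4 + 6 + 1 = 52

52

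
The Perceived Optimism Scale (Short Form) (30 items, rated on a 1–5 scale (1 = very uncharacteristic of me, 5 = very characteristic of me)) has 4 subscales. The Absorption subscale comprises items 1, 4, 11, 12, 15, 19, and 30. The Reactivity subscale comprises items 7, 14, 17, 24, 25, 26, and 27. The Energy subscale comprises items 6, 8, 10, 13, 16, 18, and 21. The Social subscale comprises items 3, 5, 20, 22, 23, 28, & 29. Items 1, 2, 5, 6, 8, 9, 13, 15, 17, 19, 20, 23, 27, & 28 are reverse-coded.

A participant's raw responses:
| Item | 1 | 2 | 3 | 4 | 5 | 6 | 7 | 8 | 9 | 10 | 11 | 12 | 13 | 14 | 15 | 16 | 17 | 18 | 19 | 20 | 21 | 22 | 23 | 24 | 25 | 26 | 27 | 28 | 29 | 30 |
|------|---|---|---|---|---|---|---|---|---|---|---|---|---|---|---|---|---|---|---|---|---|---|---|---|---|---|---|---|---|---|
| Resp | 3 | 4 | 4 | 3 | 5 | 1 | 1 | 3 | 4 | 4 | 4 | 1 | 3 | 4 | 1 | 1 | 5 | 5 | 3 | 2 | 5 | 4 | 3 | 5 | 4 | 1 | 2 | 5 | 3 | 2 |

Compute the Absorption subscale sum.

Absorption items: 1, 4, 11, 12, 15, 19, 30.
Of these, items 1, 15, and 19 are reverse-coded; reversed = (1+5) − raw = 6 − raw.
  item 1: 6 − 3 = 3
  item 4: 3
  item 11: 4
  item 12: 1
  item 15: 6 − 1 = 5
  item 19: 6 − 3 = 3
  item 30: 2
Sum = 3 + 3 + 4 + 1 + 5 + 3 + 2 = 21

21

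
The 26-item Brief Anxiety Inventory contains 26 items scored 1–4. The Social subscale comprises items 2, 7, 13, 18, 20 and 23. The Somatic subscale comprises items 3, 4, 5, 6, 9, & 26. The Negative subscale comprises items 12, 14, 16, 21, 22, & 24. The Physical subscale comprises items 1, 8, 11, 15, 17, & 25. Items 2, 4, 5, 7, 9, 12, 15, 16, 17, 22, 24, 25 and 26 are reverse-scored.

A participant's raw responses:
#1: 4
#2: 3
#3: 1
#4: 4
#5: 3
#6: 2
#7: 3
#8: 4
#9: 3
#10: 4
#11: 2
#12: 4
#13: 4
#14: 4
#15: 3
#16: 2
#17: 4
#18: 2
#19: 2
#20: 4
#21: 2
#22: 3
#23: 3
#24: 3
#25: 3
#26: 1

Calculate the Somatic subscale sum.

12

Somatic items: 3, 4, 5, 6, 9, 26.
Of these, items 4, 5, 9, and 26 are reverse-scored; on a 1–4 scale, reversed = 5 − raw.
  item 3: 1
  item 4: 5 − 4 = 1
  item 5: 5 − 3 = 2
  item 6: 2
  item 9: 5 − 3 = 2
  item 26: 5 − 1 = 4
Sum = 1 + 1 + 2 + 2 + 2 + 4 = 12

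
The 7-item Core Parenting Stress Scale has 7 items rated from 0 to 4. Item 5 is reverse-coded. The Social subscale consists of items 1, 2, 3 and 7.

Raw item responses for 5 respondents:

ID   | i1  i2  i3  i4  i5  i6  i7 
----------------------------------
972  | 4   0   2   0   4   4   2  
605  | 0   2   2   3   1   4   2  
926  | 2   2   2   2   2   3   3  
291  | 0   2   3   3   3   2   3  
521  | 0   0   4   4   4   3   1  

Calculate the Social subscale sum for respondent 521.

Respondent 521 raw: 0, 0, 4, 4, 4, 3, 1.
Social items: 1, 2, 3, 7.
Reverse-coded (reverse-coded value = 4 − response):
  item 1: 0
  item 2: 0
  item 3: 4
  item 7: 1
Sum = 0 + 0 + 4 + 1 = 5

5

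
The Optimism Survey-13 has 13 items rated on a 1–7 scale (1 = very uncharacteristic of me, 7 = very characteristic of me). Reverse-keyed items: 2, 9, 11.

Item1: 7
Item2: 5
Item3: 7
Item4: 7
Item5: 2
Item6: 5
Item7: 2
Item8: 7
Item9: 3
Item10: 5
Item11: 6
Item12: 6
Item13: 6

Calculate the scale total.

64

Reversing items 2, 9 and 11 with 8 − raw:
Total = 7 + (8−5) + 7 + 7 + 2 + 5 + 2 + 7 + (8−3) + 5 + (8−6) + 6 + 6
      = 7 + 3 + 7 + 7 + 2 + 5 + 2 + 7 + 5 + 5 + 2 + 6 + 6 = 64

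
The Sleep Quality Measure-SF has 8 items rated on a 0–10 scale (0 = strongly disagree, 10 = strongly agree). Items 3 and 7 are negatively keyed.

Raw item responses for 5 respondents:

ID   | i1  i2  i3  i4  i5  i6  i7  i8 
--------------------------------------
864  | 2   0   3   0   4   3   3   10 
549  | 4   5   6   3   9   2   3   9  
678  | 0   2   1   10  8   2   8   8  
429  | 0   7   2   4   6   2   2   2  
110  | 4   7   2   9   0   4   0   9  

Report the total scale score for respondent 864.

33

Respondent 864 raw: 2, 0, 3, 0, 4, 3, 3, 10.
Reverse-coded (reversed = (0+10) − raw = 10 − raw):
  item 1: 2
  item 2: 0
  item 3: 10 − 3 = 7
  item 4: 0
  item 5: 4
  item 6: 3
  item 7: 10 − 3 = 7
  item 8: 10
Sum = 2 + 0 + 7 + 0 + 4 + 3 + 7 + 10 = 33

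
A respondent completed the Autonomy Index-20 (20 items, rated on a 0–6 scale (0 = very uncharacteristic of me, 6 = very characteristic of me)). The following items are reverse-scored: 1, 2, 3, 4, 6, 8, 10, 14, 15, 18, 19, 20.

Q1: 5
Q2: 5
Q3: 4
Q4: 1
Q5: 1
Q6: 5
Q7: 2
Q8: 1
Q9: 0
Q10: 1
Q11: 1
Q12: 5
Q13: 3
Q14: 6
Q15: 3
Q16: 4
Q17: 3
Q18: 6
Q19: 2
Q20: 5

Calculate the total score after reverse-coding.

47

Apply reverse scoring (reversed = (0+6) − raw = 6 − raw):
  item 1: 6 − 5 = 1
  item 2: 6 − 5 = 1
  item 3: 6 − 4 = 2
  item 4: 6 − 1 = 5
  item 6: 6 − 5 = 1
  item 8: 6 − 1 = 5
  item 10: 6 − 1 = 5
  item 14: 6 − 6 = 0
  item 15: 6 − 3 = 3
  item 18: 6 − 6 = 0
  item 19: 6 − 2 = 4
  item 20: 6 − 5 = 1
Scored items: 1, 1, 2, 5, 1, 1, 2, 5, 0, 5, 1, 5, 3, 0, 3, 4, 3, 0, 4, 1
Total = 1 + 1 + 2 + 5 + 1 + 1 + 2 + 5 + 0 + 5 + 1 + 5 + 3 + 0 + 3 + 4 + 3 + 0 + 4 + 1 = 47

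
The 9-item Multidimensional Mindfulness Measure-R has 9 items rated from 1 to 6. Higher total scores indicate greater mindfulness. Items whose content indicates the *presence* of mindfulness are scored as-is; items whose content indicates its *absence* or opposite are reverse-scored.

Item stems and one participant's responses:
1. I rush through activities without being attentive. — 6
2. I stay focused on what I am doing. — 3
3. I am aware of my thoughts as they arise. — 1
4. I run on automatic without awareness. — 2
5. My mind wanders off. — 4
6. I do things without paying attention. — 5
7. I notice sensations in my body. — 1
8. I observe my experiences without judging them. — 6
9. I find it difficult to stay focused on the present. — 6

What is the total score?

23

Items 1, 4, 5, 6, 9 describe the absence/opposite of mindfulness → reverse-score.
on a 1–6 scale, reversed = 7 − raw.
  item 1: 7 − 6 = 1
  item 2: 3
  item 3: 1
  item 4: 7 − 2 = 5
  item 5: 7 − 4 = 3
  item 6: 7 − 5 = 2
  item 7: 1
  item 8: 6
  item 9: 7 − 6 = 1
Total = 1 + 3 + 1 + 5 + 3 + 2 + 1 + 6 + 1 = 23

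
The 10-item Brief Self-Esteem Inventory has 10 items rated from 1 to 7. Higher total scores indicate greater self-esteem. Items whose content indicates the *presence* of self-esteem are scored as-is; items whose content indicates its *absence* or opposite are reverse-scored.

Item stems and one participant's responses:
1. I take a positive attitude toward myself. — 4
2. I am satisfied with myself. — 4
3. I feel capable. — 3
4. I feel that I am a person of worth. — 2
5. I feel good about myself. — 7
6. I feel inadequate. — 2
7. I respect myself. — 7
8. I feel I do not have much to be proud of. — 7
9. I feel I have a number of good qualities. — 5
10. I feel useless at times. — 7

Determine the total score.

40

Items 6, 8, 10 describe the absence/opposite of self-esteem → reverse-score.
reversed = (1+7) − raw = 8 − raw.
  item 1: 4
  item 2: 4
  item 3: 3
  item 4: 2
  item 5: 7
  item 6: 8 − 2 = 6
  item 7: 7
  item 8: 8 − 7 = 1
  item 9: 5
  item 10: 8 − 7 = 1
Total = 4 + 4 + 3 + 2 + 7 + 6 + 7 + 1 + 5 + 1 = 40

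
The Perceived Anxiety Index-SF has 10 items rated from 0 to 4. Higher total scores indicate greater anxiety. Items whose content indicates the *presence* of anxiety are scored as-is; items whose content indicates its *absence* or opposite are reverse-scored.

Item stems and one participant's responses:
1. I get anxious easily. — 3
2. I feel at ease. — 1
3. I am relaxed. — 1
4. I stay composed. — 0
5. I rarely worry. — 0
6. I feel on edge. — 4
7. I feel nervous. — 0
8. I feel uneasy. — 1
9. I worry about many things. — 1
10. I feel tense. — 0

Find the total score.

23

Items 2, 3, 4, 5 describe the absence/opposite of anxiety → reverse-score.
reverse-coded value = 4 − response.
  item 1: 3
  item 2: 4 − 1 = 3
  item 3: 4 − 1 = 3
  item 4: 4 − 0 = 4
  item 5: 4 − 0 = 4
  item 6: 4
  item 7: 0
  item 8: 1
  item 9: 1
  item 10: 0
Total = 3 + 3 + 3 + 4 + 4 + 4 + 0 + 1 + 1 + 0 = 23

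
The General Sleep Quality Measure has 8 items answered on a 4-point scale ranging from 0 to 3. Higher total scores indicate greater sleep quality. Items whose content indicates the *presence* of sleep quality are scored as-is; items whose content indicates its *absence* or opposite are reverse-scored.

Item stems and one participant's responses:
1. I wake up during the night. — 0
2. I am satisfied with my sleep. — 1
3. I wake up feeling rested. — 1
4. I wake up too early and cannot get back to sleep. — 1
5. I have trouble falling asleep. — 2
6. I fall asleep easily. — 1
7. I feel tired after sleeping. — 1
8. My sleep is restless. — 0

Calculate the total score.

14

Items 1, 4, 5, 7, 8 describe the absence/opposite of sleep quality → reverse-score.
reverse-coded value = 3 − response.
  item 1: 3 − 0 = 3
  item 2: 1
  item 3: 1
  item 4: 3 − 1 = 2
  item 5: 3 − 2 = 1
  item 6: 1
  item 7: 3 − 1 = 2
  item 8: 3 − 0 = 3
Total = 3 + 1 + 1 + 2 + 1 + 1 + 2 + 3 = 14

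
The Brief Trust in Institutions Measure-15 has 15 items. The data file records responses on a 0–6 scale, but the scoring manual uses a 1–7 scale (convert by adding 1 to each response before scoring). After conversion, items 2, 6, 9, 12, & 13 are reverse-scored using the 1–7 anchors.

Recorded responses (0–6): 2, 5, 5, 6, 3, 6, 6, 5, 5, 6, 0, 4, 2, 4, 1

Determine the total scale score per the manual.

61

Convert to 1–7: 3, 6, 6, 7, 4, 7, 7, 6, 6, 7, 1, 5, 3, 5, 2
Reverse-coded (reversed = (1+7) − raw = 8 − raw):
  item 2: 8 − 6 = 2
  item 6: 8 − 7 = 1
  item 9: 8 − 6 = 2
  item 12: 8 − 5 = 3
  item 13: 8 − 3 = 5
Scored: 3, 2, 6, 7, 4, 1, 7, 6, 2, 7, 1, 3, 5, 5, 2
Total = 61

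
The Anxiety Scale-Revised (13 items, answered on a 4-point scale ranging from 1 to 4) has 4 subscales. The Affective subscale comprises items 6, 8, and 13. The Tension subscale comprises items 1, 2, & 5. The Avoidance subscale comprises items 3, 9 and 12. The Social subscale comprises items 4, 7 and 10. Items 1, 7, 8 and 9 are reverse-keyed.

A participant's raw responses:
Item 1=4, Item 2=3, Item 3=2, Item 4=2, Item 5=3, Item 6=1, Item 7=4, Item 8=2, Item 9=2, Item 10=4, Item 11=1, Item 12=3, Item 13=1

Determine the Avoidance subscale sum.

8

Avoidance items: 3, 9, 12.
Of these, item 9 is reverse-keyed; reversed = (1+4) − raw = 5 − raw.
  item 3: 2
  item 9: 5 − 2 = 3
  item 12: 3
Sum = 2 + 3 + 3 = 8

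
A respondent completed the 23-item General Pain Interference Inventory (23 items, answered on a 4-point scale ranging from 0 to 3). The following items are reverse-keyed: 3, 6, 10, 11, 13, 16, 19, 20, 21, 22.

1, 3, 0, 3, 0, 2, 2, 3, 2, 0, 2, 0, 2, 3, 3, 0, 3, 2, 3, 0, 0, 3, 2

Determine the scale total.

45

Reversing items 3, 6, 10, 11, 13, 16, 19, 20, 21 and 22 with 3 − raw:
Total = 1 + 3 + (3−0) + 3 + 0 + (3−2) + 2 + 3 + 2 + (3−0) + (3−2) + 0 + (3−2) + 3 + 3 + (3−0) + 3 + 2 + (3−3) + (3−0) + (3−0) + (3−3) + 2
      = 1 + 3 + 3 + 3 + 0 + 1 + 2 + 3 + 2 + 3 + 1 + 0 + 1 + 3 + 3 + 3 + 3 + 2 + 0 + 3 + 3 + 0 + 2 = 45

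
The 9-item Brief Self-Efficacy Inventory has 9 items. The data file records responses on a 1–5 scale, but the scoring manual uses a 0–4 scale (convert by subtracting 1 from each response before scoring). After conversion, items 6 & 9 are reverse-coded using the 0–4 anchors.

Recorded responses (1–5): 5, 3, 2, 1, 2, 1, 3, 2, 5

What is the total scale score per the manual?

Convert to 0–4: 4, 2, 1, 0, 1, 0, 2, 1, 4
Reverse-coded (on a 0–4 scale, reversed = 4 − raw):
  item 6: 4 − 0 = 4
  item 9: 4 − 4 = 0
Scored: 4, 2, 1, 0, 1, 4, 2, 1, 0
Total = 15

15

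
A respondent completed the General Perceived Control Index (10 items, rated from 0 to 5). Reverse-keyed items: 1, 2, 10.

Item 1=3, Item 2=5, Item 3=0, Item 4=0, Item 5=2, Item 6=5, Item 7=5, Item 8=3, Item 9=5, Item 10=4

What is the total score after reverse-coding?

Raw sum = 32. Reverse-keyed items: 1, 2, 10; their raw sum = 12.
Each reversal replaces raw with 5 − raw, changing the total by 5 − 2·raw per item.
Total = 32 + 3·5 − 2·12 = 32 + 15 − 24 = 23

23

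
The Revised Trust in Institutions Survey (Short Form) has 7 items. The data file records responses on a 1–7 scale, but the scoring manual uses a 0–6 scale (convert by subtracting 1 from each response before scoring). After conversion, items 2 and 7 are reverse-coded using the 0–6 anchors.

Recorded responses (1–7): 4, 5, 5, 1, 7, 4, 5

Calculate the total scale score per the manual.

Convert to 0–6: 3, 4, 4, 0, 6, 3, 4
Reverse-coded (reversed = (0+6) − raw = 6 − raw):
  item 2: 6 − 4 = 2
  item 7: 6 − 4 = 2
Scored: 3, 2, 4, 0, 6, 3, 2
Total = 20

20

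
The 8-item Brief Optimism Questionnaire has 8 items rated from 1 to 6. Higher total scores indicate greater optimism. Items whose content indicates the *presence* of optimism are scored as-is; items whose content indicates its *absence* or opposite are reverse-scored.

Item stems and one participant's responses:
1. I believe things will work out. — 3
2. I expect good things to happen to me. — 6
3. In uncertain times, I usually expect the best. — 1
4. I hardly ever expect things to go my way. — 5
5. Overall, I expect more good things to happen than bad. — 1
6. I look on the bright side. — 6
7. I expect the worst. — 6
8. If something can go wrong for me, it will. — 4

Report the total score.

Items 4, 7, 8 describe the absence/opposite of optimism → reverse-score.
on a 1–6 scale, reversed = 7 − raw.
  item 1: 3
  item 2: 6
  item 3: 1
  item 4: 7 − 5 = 2
  item 5: 1
  item 6: 6
  item 7: 7 − 6 = 1
  item 8: 7 − 4 = 3
Total = 3 + 6 + 1 + 2 + 1 + 6 + 1 + 3 = 23

23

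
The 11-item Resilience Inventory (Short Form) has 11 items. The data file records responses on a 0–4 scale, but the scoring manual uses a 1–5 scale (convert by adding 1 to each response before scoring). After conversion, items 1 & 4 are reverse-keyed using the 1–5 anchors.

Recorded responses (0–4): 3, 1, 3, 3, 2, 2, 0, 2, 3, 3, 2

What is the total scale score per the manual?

Convert to 1–5: 4, 2, 4, 4, 3, 3, 1, 3, 4, 4, 3
Reverse-coded (on a 1–5 scale, reversed = 6 − raw):
  item 1: 6 − 4 = 2
  item 4: 6 − 4 = 2
Scored: 2, 2, 4, 2, 3, 3, 1, 3, 4, 4, 3
Total = 31

31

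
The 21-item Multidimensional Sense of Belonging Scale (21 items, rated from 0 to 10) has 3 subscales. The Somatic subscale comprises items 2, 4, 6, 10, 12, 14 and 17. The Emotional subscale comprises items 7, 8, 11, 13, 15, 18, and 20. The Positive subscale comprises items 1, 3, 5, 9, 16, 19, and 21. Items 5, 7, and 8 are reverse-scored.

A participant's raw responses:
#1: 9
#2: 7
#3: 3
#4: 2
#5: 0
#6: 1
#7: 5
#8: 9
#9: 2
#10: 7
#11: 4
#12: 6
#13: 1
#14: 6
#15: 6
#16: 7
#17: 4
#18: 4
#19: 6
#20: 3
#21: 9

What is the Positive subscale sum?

Positive items: 1, 3, 5, 9, 16, 19, 21.
Of these, item 5 is reverse-scored; reversed = (0+10) − raw = 10 − raw.
  item 1: 9
  item 3: 3
  item 5: 10 − 0 = 10
  item 9: 2
  item 16: 7
  item 19: 6
  item 21: 9
Sum = 9 + 3 + 10 + 2 + 7 + 6 + 9 = 46

46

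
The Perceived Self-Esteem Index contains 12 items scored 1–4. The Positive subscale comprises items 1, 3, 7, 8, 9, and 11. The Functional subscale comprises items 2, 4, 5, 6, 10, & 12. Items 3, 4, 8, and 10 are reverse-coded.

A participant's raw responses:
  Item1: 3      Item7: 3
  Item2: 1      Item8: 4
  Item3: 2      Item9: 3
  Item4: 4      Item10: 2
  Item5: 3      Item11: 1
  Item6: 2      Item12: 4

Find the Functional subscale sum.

Functional items: 2, 4, 5, 6, 10, 12.
Of these, items 4 and 10 are reverse-coded; reverse-coded value = 5 − response.
  item 2: 1
  item 4: 5 − 4 = 1
  item 5: 3
  item 6: 2
  item 10: 5 − 2 = 3
  item 12: 4
Sum = 1 + 1 + 3 + 2 + 3 + 4 = 14

14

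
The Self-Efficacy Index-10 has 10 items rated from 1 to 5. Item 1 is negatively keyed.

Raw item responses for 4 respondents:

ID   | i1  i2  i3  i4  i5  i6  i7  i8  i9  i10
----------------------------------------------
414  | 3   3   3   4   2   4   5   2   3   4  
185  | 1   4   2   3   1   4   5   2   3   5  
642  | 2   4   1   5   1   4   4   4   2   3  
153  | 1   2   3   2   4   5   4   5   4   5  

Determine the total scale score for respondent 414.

33

Respondent 414 raw: 3, 3, 3, 4, 2, 4, 5, 2, 3, 4.
Reverse-coded (reverse-coded value = 6 − response):
  item 1: 6 − 3 = 3
  item 2: 3
  item 3: 3
  item 4: 4
  item 5: 2
  item 6: 4
  item 7: 5
  item 8: 2
  item 9: 3
  item 10: 4
Sum = 3 + 3 + 3 + 4 + 2 + 4 + 5 + 2 + 3 + 4 = 33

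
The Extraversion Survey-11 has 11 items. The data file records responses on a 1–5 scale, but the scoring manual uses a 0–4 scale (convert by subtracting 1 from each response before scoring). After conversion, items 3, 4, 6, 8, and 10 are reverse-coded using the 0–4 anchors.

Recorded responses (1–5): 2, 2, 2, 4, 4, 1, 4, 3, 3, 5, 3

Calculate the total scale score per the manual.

22

Convert to 0–4: 1, 1, 1, 3, 3, 0, 3, 2, 2, 4, 2
Reverse-coded (reverse-coded value = 4 − response):
  item 3: 4 − 1 = 3
  item 4: 4 − 3 = 1
  item 6: 4 − 0 = 4
  item 8: 4 − 2 = 2
  item 10: 4 − 4 = 0
Scored: 1, 1, 3, 1, 3, 4, 3, 2, 2, 0, 2
Total = 22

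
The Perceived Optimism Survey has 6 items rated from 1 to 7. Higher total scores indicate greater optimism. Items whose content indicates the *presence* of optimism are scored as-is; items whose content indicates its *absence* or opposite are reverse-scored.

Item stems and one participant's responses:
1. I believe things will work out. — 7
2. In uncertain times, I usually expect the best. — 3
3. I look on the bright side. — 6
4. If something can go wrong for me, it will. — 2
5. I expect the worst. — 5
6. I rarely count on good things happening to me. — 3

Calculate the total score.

Items 4, 5, 6 describe the absence/opposite of optimism → reverse-score.
reverse-coded value = 8 − response.
  item 1: 7
  item 2: 3
  item 3: 6
  item 4: 8 − 2 = 6
  item 5: 8 − 5 = 3
  item 6: 8 − 3 = 5
Total = 7 + 3 + 6 + 6 + 3 + 5 = 30

30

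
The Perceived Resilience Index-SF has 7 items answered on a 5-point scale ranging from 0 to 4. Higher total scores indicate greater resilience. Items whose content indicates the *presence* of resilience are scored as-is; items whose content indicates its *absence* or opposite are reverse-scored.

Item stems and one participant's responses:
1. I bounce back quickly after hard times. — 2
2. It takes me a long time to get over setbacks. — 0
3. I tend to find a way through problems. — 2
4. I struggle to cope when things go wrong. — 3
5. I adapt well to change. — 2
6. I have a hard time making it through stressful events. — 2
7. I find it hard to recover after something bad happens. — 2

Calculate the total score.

15

Items 2, 4, 6, 7 describe the absence/opposite of resilience → reverse-score.
reverse-coded value = 4 − response.
  item 1: 2
  item 2: 4 − 0 = 4
  item 3: 2
  item 4: 4 − 3 = 1
  item 5: 2
  item 6: 4 − 2 = 2
  item 7: 4 − 2 = 2
Total = 2 + 4 + 2 + 1 + 2 + 2 + 2 = 15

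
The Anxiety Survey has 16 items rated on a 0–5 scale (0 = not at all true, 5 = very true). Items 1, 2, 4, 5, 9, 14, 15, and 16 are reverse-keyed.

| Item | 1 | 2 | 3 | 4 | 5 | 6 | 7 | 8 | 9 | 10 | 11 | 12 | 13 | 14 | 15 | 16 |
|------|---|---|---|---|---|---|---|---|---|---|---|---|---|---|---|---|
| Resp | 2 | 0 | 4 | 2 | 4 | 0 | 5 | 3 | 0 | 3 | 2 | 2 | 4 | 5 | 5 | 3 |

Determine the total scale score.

42

Reverse-keyed items use 5 − raw:
  item 1: 5 − 2 = 3
  item 2: 5 − 0 = 5
  item 4: 5 − 2 = 3
  item 5: 5 − 4 = 1
  item 9: 5 − 0 = 5
  item 14: 5 − 5 = 0
  item 15: 5 − 5 = 0
  item 16: 5 − 3 = 2
Scored responses: 3, 5, 4, 3, 1, 0, 5, 3, 5, 3, 2, 2, 4, 0, 0, 2
Total = 3 + 5 + 4 + 3 + 1 + 0 + 5 + 3 + 5 + 3 + 2 + 2 + 4 + 0 + 0 + 2 = 42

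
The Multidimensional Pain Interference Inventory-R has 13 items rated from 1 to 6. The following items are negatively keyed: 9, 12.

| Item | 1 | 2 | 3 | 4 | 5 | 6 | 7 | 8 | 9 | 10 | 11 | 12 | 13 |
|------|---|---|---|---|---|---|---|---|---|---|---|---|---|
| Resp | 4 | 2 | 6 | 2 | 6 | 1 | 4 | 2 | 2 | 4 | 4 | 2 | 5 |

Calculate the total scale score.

50

Reversing items 9 & 12 with 7 − raw:
Total = 4 + 2 + 6 + 2 + 6 + 1 + 4 + 2 + (7−2) + 4 + 4 + (7−2) + 5
      = 4 + 2 + 6 + 2 + 6 + 1 + 4 + 2 + 5 + 4 + 4 + 5 + 5 = 50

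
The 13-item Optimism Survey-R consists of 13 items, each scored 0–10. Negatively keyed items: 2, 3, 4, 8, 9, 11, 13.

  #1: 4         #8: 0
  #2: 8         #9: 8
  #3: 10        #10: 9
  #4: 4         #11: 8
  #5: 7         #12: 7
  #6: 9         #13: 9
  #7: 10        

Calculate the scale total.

69

Raw sum = 93. Negatively keyed items: 2, 3, 4, 8, 9, 11, 13; their raw sum = 47.
Each reversal replaces raw with 10 − raw, changing the total by 10 − 2·raw per item.
Total = 93 + 7·10 − 2·47 = 93 + 70 − 94 = 69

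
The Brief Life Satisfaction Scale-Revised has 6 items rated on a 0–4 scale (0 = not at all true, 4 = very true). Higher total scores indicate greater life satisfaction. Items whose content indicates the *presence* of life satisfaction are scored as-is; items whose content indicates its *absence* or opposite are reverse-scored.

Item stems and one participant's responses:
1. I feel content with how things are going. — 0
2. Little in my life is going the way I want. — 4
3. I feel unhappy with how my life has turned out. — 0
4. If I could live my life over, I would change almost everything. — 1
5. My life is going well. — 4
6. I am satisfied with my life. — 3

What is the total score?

14

Items 2, 3, 4 describe the absence/opposite of life satisfaction → reverse-score.
reversed = (0+4) − raw = 4 − raw.
  item 1: 0
  item 2: 4 − 4 = 0
  item 3: 4 − 0 = 4
  item 4: 4 − 1 = 3
  item 5: 4
  item 6: 3
Total = 0 + 0 + 4 + 3 + 4 + 3 = 14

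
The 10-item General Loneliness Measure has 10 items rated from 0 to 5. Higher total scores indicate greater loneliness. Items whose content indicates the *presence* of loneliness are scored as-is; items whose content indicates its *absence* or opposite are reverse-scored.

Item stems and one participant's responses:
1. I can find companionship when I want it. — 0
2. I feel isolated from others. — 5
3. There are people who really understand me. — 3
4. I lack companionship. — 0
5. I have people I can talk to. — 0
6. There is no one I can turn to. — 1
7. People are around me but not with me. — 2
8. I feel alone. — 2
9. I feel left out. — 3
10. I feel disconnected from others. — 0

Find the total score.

Items 1, 3, 5 describe the absence/opposite of loneliness → reverse-score.
on a 0–5 scale, reversed = 5 − raw.
  item 1: 5 − 0 = 5
  item 2: 5
  item 3: 5 − 3 = 2
  item 4: 0
  item 5: 5 − 0 = 5
  item 6: 1
  item 7: 2
  item 8: 2
  item 9: 3
  item 10: 0
Total = 5 + 5 + 2 + 0 + 5 + 1 + 2 + 2 + 3 + 0 = 25

25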